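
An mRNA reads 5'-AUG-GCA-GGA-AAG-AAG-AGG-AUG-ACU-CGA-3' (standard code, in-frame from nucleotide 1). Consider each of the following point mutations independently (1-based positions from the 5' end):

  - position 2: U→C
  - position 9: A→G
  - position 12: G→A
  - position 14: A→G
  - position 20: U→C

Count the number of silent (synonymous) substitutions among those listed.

2

Codon 1: AUG (Met) → ACG (Thr) — missense.
Codon 3: GGA (Gly) → GGG (Gly) — synonymous.
Codon 4: AAG (Lys) → AAA (Lys) — synonymous.
Codon 5: AAG (Lys) → AGG (Arg) — missense.
Codon 7: AUG (Met) → ACG (Thr) — missense.
Synonymous: 2 of 5.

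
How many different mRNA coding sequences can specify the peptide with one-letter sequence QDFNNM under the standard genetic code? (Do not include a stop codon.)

Gln: 2 codons.
Asp: 2 codons.
Phe: 2 codons.
Asn: 2 codons.
Asn: 2 codons.
Met: 1 codon.
2 × 2 × 2 × 2 × 2 × 1 = 32.

32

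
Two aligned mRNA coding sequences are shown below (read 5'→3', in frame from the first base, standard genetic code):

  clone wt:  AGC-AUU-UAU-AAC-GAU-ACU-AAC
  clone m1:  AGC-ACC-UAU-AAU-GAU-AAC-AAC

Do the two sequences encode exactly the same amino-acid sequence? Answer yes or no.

Codon 1: AGC Ser / AGC Ser — identical.
Codon 2: AUU Ile / ACC Thr — nonsynonymous.
Codon 3: UAU Tyr / UAU Tyr — identical.
Codon 4: AAC Asn / AAU Asn — synonymous.
Codon 5: GAU Asp / GAU Asp — identical.
Codon 6: ACU Thr / AAC Asn — nonsynonymous.
Codon 7: AAC Asn / AAC Asn — identical.
Nonsynonymous differences: 2 → different protein.

no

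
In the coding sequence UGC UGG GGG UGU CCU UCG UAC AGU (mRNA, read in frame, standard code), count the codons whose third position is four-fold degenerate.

Codon 1 UGC (Cys): third position 2-fold.
Codon 2 UGG (Trp): third position 1-fold.
Codon 3 GGG (Gly): third position 4-fold.
Codon 4 UGU (Cys): third position 2-fold.
Codon 5 CCU (Pro): third position 4-fold.
Codon 6 UCG (Ser): third position 4-fold.
Codon 7 UAC (Tyr): third position 2-fold.
Codon 8 AGU (Ser): third position 2-fold.
Four-fold degenerate third positions: 3.

3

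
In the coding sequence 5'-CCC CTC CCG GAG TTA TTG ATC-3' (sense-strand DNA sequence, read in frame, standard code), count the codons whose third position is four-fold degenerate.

Codon 1 CCC (Pro): third position 4-fold.
Codon 2 CTC (Leu): third position 4-fold.
Codon 3 CCG (Pro): third position 4-fold.
Codon 4 GAG (Glu): third position 2-fold.
Codon 5 TTA (Leu): third position 2-fold.
Codon 6 TTG (Leu): third position 2-fold.
Codon 7 ATC (Ile): third position 3-fold.
Four-fold degenerate third positions: 3.

3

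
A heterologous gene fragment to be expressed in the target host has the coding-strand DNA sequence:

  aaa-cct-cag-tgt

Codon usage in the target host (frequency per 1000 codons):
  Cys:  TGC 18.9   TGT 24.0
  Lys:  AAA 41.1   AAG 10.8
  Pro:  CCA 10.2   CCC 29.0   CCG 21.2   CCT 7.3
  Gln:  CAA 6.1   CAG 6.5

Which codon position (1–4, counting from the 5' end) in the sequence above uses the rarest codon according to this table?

3

Codon 1 AAA (Lys): 41.1 per 1000.
Codon 2 CCT (Pro): 7.3 per 1000.
Codon 3 CAG (Gln): 6.5 per 1000.
Codon 4 TGT (Cys): 24.0 per 1000.
Lowest frequency is 6.5 at codon 3.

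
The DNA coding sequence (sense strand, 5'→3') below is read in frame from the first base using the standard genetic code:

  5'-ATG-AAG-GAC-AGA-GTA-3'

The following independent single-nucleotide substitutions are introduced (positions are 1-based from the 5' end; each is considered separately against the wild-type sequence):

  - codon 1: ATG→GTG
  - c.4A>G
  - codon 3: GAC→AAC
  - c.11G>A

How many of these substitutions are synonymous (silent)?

0

Codon 1: ATG (Met) → GTG (Val) — missense.
Codon 2: AAG (Lys) → GAG (Glu) — missense.
Codon 3: GAC (Asp) → AAC (Asn) — missense.
Codon 4: AGA (Arg) → AAA (Lys) — missense.
Synonymous: 0 of 4.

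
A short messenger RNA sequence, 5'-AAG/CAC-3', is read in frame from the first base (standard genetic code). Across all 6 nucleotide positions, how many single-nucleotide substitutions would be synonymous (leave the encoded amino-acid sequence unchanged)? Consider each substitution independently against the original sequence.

2

Codon 1 (AAG, Lys): 1 synonymous substitution.
Codon 2 (CAC, His): 1 synonymous substitution.
Total: 1 + 1 = 2.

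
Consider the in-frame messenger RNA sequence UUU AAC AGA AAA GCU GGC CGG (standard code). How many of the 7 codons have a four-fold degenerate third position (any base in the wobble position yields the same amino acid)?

3

Codon 1 UUU (Phe): third position 2-fold.
Codon 2 AAC (Asn): third position 2-fold.
Codon 3 AGA (Arg): third position 2-fold.
Codon 4 AAA (Lys): third position 2-fold.
Codon 5 GCU (Ala): third position 4-fold.
Codon 6 GGC (Gly): third position 4-fold.
Codon 7 CGG (Arg): third position 4-fold.
Four-fold degenerate third positions: 3.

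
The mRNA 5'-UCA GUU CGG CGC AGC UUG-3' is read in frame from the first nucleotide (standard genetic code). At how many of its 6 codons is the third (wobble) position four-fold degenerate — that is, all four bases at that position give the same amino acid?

4

Codon 1 UCA (Ser): third position 4-fold.
Codon 2 GUU (Val): third position 4-fold.
Codon 3 CGG (Arg): third position 4-fold.
Codon 4 CGC (Arg): third position 4-fold.
Codon 5 AGC (Ser): third position 2-fold.
Codon 6 UUG (Leu): third position 2-fold.
Four-fold degenerate third positions: 4.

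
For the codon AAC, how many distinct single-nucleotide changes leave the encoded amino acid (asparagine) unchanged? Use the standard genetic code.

1

Position 1: none → 0 synonymous.
Position 2: none → 0 synonymous.
Position 3: AAT → 1 synonymous.
Total: 0 + 0 + 1 = 1.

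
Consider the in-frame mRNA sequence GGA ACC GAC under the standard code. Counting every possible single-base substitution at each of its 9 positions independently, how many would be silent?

7

Codon 1 (GGA, Gly): 3 synonymous substitutions.
Codon 2 (ACC, Thr): 3 synonymous substitutions.
Codon 3 (GAC, Asp): 1 synonymous substitution.
Total: 3 + 3 + 1 = 7.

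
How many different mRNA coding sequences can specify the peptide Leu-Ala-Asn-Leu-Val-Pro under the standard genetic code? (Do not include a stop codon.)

Leu: 6 codons.
Ala: 4 codons.
Asn: 2 codons.
Leu: 6 codons.
Val: 4 codons.
Pro: 4 codons.
6 × 4 × 2 × 6 × 4 × 4 = 4608.

4608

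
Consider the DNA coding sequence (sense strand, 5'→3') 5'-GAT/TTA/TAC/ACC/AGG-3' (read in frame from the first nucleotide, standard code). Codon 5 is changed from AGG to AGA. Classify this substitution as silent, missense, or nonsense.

Position 15 falls in codon 5: AGG → Arg.
After the substitution the codon is AGA → Arg.
Both encode Arg, so the change is synonymous.

silent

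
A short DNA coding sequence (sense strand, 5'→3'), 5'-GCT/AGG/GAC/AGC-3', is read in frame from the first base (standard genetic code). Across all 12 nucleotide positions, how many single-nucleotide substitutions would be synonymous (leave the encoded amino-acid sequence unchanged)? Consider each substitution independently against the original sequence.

7

Codon 1 (GCT, Ala): 3 synonymous substitutions.
Codon 2 (AGG, Arg): 2 synonymous substitutions.
Codon 3 (GAC, Asp): 1 synonymous substitution.
Codon 4 (AGC, Ser): 1 synonymous substitution.
Total: 3 + 2 + 1 + 1 = 7.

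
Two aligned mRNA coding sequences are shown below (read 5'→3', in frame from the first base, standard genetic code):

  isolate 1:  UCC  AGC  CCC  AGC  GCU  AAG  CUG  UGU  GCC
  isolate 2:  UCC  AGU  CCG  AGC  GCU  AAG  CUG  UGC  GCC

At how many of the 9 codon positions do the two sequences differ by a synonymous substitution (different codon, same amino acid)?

Codon 1: UCC Ser / UCC Ser — identical.
Codon 2: AGC Ser / AGU Ser — synonymous.
Codon 3: CCC Pro / CCG Pro — synonymous.
Codon 4: AGC Ser / AGC Ser — identical.
Codon 5: GCU Ala / GCU Ala — identical.
Codon 6: AAG Lys / AAG Lys — identical.
Codon 7: CUG Leu / CUG Leu — identical.
Codon 8: UGU Cys / UGC Cys — synonymous.
Codon 9: GCC Ala / GCC Ala — identical.
Synonymous differences: 3.

3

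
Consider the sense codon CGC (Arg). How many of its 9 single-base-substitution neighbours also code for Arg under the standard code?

Position 1: none → 0 synonymous.
Position 2: none → 0 synonymous.
Position 3: CGU, CGA, CGG → 3 synonymous.
Total: 0 + 0 + 3 = 3.

3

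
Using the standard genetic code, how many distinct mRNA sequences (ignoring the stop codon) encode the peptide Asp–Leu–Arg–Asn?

144

Asp: 2 codons.
Leu: 6 codons.
Arg: 6 codons.
Asn: 2 codons.
2 × 6 × 6 × 2 = 144.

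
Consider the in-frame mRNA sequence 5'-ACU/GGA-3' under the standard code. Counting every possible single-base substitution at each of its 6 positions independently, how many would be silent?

Codon 1 (ACU, Thr): 3 synonymous substitutions.
Codon 2 (GGA, Gly): 3 synonymous substitutions.
Total: 3 + 3 = 6.

6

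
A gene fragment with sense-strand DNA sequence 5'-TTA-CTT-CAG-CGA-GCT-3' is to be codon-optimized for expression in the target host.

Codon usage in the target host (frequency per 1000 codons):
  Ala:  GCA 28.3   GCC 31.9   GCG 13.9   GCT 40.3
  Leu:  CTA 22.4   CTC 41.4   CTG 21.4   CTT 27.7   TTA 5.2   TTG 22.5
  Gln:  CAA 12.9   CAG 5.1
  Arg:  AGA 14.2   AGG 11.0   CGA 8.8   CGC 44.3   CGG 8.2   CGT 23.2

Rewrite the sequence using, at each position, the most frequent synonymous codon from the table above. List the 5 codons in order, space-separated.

CTC CTC CAA CGC GCT

Codon 1 (Leu): best is CTC at 41.4.
Codon 2 (Leu): best is CTC at 41.4.
Codon 3 (Gln): best is CAA at 12.9.
Codon 4 (Arg): best is CGC at 44.3.
Codon 5 (Ala): best is GCT at 40.3.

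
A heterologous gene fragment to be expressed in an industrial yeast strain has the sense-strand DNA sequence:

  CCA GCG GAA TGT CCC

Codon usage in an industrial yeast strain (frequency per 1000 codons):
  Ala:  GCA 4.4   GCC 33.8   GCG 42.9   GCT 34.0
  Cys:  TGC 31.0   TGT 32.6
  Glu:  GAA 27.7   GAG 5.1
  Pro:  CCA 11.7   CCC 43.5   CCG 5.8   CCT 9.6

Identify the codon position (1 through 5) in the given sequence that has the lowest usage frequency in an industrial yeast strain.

1

Codon 1 CCA (Pro): 11.7 per 1000.
Codon 2 GCG (Ala): 42.9 per 1000.
Codon 3 GAA (Glu): 27.7 per 1000.
Codon 4 TGT (Cys): 32.6 per 1000.
Codon 5 CCC (Pro): 43.5 per 1000.
Lowest frequency is 11.7 at codon 1.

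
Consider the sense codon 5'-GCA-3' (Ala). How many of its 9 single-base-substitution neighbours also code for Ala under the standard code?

Position 1: none → 0 synonymous.
Position 2: none → 0 synonymous.
Position 3: GCT, GCC, GCG → 3 synonymous.
Total: 0 + 0 + 3 = 3.

3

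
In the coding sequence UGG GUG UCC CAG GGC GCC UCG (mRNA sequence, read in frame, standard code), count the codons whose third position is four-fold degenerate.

Codon 1 UGG (Trp): third position 1-fold.
Codon 2 GUG (Val): third position 4-fold.
Codon 3 UCC (Ser): third position 4-fold.
Codon 4 CAG (Gln): third position 2-fold.
Codon 5 GGC (Gly): third position 4-fold.
Codon 6 GCC (Ala): third position 4-fold.
Codon 7 UCG (Ser): third position 4-fold.
Four-fold degenerate third positions: 5.

5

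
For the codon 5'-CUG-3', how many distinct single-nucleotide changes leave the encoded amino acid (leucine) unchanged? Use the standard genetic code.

Position 1: UUG → 1 synonymous.
Position 2: none → 0 synonymous.
Position 3: CUU, CUC, CUA → 3 synonymous.
Total: 1 + 0 + 3 = 4.

4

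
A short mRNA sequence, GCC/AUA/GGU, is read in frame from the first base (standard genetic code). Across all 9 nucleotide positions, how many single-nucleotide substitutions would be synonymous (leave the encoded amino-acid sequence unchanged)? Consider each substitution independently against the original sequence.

Codon 1 (GCC, Ala): 3 synonymous substitutions.
Codon 2 (AUA, Ile): 2 synonymous substitutions.
Codon 3 (GGU, Gly): 3 synonymous substitutions.
Total: 3 + 2 + 3 = 8.

8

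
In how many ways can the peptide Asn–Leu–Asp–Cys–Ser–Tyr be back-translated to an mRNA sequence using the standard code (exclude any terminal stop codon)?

576

Asn: 2 codons.
Leu: 6 codons.
Asp: 2 codons.
Cys: 2 codons.
Ser: 6 codons.
Tyr: 2 codons.
2 × 6 × 2 × 2 × 6 × 2 = 576.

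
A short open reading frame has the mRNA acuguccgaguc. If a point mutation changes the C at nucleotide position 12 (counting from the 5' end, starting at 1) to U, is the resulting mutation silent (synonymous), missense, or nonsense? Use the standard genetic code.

silent

Position 12 falls in codon 4: GUC → Val.
After the substitution the codon is GUU → Val.
Both encode Val, so the change is synonymous.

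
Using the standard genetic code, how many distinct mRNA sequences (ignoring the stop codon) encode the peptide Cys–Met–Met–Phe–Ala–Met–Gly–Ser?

384

Cys: 2 codons.
Met: 1 codon.
Met: 1 codon.
Phe: 2 codons.
Ala: 4 codons.
Met: 1 codon.
Gly: 4 codons.
Ser: 6 codons.
2 × 1 × 1 × 2 × 4 × 1 × 4 × 6 = 384.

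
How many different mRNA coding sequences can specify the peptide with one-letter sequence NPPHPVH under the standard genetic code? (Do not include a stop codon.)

2048

Asn: 2 codons.
Pro: 4 codons.
Pro: 4 codons.
His: 2 codons.
Pro: 4 codons.
Val: 4 codons.
His: 2 codons.
2 × 4 × 4 × 2 × 4 × 4 × 2 = 2048.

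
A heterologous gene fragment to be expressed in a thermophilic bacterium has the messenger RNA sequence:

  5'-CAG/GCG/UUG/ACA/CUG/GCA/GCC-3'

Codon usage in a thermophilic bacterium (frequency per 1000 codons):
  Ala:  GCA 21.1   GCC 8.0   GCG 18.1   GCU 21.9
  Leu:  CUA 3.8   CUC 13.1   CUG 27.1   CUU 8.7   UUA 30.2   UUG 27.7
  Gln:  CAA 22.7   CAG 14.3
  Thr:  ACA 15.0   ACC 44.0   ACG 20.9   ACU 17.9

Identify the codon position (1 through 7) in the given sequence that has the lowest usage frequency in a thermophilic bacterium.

Codon 1 CAG (Gln): 14.3 per 1000.
Codon 2 GCG (Ala): 18.1 per 1000.
Codon 3 UUG (Leu): 27.7 per 1000.
Codon 4 ACA (Thr): 15.0 per 1000.
Codon 5 CUG (Leu): 27.1 per 1000.
Codon 6 GCA (Ala): 21.1 per 1000.
Codon 7 GCC (Ala): 8.0 per 1000.
Lowest frequency is 8.0 at codon 7.

7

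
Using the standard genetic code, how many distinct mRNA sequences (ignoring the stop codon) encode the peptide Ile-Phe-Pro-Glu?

Ile: 3 codons.
Phe: 2 codons.
Pro: 4 codons.
Glu: 2 codons.
3 × 2 × 4 × 2 = 48.

48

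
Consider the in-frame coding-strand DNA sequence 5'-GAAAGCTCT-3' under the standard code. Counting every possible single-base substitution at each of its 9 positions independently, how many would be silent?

5

Codon 1 (GAA, Glu): 1 synonymous substitution.
Codon 2 (AGC, Ser): 1 synonymous substitution.
Codon 3 (TCT, Ser): 3 synonymous substitutions.
Total: 1 + 1 + 3 = 5.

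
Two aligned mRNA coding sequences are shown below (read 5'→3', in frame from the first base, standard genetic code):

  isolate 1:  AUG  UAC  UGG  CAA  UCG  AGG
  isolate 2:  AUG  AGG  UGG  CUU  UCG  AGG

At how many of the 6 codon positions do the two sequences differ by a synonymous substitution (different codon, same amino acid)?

Codon 1: AUG Met / AUG Met — identical.
Codon 2: UAC Tyr / AGG Arg — nonsynonymous.
Codon 3: UGG Trp / UGG Trp — identical.
Codon 4: CAA Gln / CUU Leu — nonsynonymous.
Codon 5: UCG Ser / UCG Ser — identical.
Codon 6: AGG Arg / AGG Arg — identical.
Synonymous differences: 0.

0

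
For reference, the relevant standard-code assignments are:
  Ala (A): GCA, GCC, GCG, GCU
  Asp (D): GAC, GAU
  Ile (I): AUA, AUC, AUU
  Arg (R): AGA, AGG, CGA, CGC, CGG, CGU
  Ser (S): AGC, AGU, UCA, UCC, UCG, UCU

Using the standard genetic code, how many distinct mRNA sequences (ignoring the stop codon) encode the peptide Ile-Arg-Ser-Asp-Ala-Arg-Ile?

15552

Ile: 3 codons.
Arg: 6 codons.
Ser: 6 codons.
Asp: 2 codons.
Ala: 4 codons.
Arg: 6 codons.
Ile: 3 codons.
3 × 6 × 6 × 2 × 4 × 6 × 3 = 15552.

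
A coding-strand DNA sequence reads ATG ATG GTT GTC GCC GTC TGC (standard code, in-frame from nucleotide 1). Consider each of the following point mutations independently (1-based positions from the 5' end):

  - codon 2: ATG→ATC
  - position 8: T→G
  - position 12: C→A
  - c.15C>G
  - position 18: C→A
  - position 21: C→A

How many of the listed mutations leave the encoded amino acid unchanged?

3

Codon 2: ATG (Met) → ATC (Ile) — missense.
Codon 3: GTT (Val) → GGT (Gly) — missense.
Codon 4: GTC (Val) → GTA (Val) — synonymous.
Codon 5: GCC (Ala) → GCG (Ala) — synonymous.
Codon 6: GTC (Val) → GTA (Val) — synonymous.
Codon 7: TGC (Cys) → TGA (Stop) — nonsense.
Synonymous: 3 of 6.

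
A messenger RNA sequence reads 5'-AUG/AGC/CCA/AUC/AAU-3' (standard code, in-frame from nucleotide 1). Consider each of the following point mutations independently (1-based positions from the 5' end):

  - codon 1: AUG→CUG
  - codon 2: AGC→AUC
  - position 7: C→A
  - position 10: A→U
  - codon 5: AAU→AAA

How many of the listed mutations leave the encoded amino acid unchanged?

Codon 1: AUG (Met) → CUG (Leu) — missense.
Codon 2: AGC (Ser) → AUC (Ile) — missense.
Codon 3: CCA (Pro) → ACA (Thr) — missense.
Codon 4: AUC (Ile) → UUC (Phe) — missense.
Codon 5: AAU (Asn) → AAA (Lys) — missense.
Synonymous: 0 of 5.

0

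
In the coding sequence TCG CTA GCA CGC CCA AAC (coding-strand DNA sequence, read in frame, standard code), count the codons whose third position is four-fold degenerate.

Codon 1 TCG (Ser): third position 4-fold.
Codon 2 CTA (Leu): third position 4-fold.
Codon 3 GCA (Ala): third position 4-fold.
Codon 4 CGC (Arg): third position 4-fold.
Codon 5 CCA (Pro): third position 4-fold.
Codon 6 AAC (Asn): third position 2-fold.
Four-fold degenerate third positions: 5.

5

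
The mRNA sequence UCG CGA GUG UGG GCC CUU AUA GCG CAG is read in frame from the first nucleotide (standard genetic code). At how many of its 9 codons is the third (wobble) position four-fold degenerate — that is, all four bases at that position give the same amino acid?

Codon 1 UCG (Ser): third position 4-fold.
Codon 2 CGA (Arg): third position 4-fold.
Codon 3 GUG (Val): third position 4-fold.
Codon 4 UGG (Trp): third position 1-fold.
Codon 5 GCC (Ala): third position 4-fold.
Codon 6 CUU (Leu): third position 4-fold.
Codon 7 AUA (Ile): third position 3-fold.
Codon 8 GCG (Ala): third position 4-fold.
Codon 9 CAG (Gln): third position 2-fold.
Four-fold degenerate third positions: 6.

6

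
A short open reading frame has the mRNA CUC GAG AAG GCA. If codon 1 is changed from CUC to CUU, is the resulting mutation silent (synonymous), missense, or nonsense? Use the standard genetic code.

silent

Position 3 falls in codon 1: CUC → Leu.
After the substitution the codon is CUU → Leu.
Both encode Leu, so the change is synonymous.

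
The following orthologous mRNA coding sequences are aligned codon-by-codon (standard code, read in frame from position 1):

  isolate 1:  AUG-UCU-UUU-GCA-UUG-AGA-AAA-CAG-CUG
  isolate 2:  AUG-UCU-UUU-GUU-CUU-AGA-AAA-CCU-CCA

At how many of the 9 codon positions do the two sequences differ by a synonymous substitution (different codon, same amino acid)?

1

Codon 1: AUG Met / AUG Met — identical.
Codon 2: UCU Ser / UCU Ser — identical.
Codon 3: UUU Phe / UUU Phe — identical.
Codon 4: GCA Ala / GUU Val — nonsynonymous.
Codon 5: UUG Leu / CUU Leu — synonymous.
Codon 6: AGA Arg / AGA Arg — identical.
Codon 7: AAA Lys / AAA Lys — identical.
Codon 8: CAG Gln / CCU Pro — nonsynonymous.
Codon 9: CUG Leu / CCA Pro — nonsynonymous.
Synonymous differences: 1.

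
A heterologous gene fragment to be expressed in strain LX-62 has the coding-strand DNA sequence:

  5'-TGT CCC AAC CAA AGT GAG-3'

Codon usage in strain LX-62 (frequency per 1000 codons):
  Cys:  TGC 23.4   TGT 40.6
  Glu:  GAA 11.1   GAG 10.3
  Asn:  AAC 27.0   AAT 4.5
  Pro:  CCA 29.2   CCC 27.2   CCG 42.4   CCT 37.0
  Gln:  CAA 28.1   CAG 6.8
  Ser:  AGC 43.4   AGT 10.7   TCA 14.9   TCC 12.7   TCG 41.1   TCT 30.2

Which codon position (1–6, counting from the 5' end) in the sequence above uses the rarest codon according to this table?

Codon 1 TGT (Cys): 40.6 per 1000.
Codon 2 CCC (Pro): 27.2 per 1000.
Codon 3 AAC (Asn): 27.0 per 1000.
Codon 4 CAA (Gln): 28.1 per 1000.
Codon 5 AGT (Ser): 10.7 per 1000.
Codon 6 GAG (Glu): 10.3 per 1000.
Lowest frequency is 10.3 at codon 6.

6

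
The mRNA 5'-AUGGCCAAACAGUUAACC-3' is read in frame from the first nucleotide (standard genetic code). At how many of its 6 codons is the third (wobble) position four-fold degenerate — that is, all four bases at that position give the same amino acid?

Codon 1 AUG (Met): third position 1-fold.
Codon 2 GCC (Ala): third position 4-fold.
Codon 3 AAA (Lys): third position 2-fold.
Codon 4 CAG (Gln): third position 2-fold.
Codon 5 UUA (Leu): third position 2-fold.
Codon 6 ACC (Thr): third position 4-fold.
Four-fold degenerate third positions: 2.

2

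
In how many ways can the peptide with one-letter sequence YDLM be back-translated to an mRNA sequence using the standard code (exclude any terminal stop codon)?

24

Tyr: 2 codons.
Asp: 2 codons.
Leu: 6 codons.
Met: 1 codon.
2 × 2 × 6 × 1 = 24.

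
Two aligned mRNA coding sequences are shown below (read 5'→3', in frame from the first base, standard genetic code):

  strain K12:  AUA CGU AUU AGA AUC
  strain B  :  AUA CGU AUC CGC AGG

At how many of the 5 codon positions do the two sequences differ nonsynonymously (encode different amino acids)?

1

Codon 1: AUA Ile / AUA Ile — identical.
Codon 2: CGU Arg / CGU Arg — identical.
Codon 3: AUU Ile / AUC Ile — synonymous.
Codon 4: AGA Arg / CGC Arg — synonymous.
Codon 5: AUC Ile / AGG Arg — nonsynonymous.
Nonsynonymous differences: 1.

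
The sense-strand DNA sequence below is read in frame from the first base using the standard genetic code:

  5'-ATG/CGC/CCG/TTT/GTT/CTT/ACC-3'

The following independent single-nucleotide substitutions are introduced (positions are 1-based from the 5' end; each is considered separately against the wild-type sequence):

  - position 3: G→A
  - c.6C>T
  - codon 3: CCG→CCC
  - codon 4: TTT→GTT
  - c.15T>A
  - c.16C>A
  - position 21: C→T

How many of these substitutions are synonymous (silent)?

4

Codon 1: ATG (Met) → ATA (Ile) — missense.
Codon 2: CGC (Arg) → CGT (Arg) — synonymous.
Codon 3: CCG (Pro) → CCC (Pro) — synonymous.
Codon 4: TTT (Phe) → GTT (Val) — missense.
Codon 5: GTT (Val) → GTA (Val) — synonymous.
Codon 6: CTT (Leu) → ATT (Ile) — missense.
Codon 7: ACC (Thr) → ACT (Thr) — synonymous.
Synonymous: 4 of 7.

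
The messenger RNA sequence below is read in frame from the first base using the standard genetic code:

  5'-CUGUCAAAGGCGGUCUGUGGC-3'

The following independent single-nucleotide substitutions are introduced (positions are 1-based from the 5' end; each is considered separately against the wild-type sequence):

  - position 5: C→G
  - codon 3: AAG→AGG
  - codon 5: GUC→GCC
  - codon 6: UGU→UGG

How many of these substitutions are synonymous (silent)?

Codon 2: UCA (Ser) → UGA (Stop) — nonsense.
Codon 3: AAG (Lys) → AGG (Arg) — missense.
Codon 5: GUC (Val) → GCC (Ala) — missense.
Codon 6: UGU (Cys) → UGG (Trp) — missense.
Synonymous: 0 of 4.

0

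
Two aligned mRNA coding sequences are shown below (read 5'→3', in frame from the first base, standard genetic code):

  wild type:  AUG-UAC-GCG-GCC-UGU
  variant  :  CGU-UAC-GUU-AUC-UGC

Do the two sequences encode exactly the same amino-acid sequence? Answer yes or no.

no

Codon 1: AUG Met / CGU Arg — nonsynonymous.
Codon 2: UAC Tyr / UAC Tyr — identical.
Codon 3: GCG Ala / GUU Val — nonsynonymous.
Codon 4: GCC Ala / AUC Ile — nonsynonymous.
Codon 5: UGU Cys / UGC Cys — synonymous.
Nonsynonymous differences: 3 → different protein.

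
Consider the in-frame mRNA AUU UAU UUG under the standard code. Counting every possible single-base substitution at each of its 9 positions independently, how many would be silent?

5

Codon 1 (AUU, Ile): 2 synonymous substitutions.
Codon 2 (UAU, Tyr): 1 synonymous substitution.
Codon 3 (UUG, Leu): 2 synonymous substitutions.
Total: 2 + 1 + 2 = 5.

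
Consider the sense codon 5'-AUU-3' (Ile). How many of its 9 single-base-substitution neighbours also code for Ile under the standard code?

2

Position 1: none → 0 synonymous.
Position 2: none → 0 synonymous.
Position 3: AUC, AUA → 2 synonymous.
Total: 0 + 0 + 2 = 2.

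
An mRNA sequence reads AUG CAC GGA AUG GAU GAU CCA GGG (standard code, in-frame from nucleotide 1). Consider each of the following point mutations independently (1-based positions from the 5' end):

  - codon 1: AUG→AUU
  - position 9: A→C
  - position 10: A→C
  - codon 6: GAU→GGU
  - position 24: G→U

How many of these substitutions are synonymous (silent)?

Codon 1: AUG (Met) → AUU (Ile) — missense.
Codon 3: GGA (Gly) → GGC (Gly) — synonymous.
Codon 4: AUG (Met) → CUG (Leu) — missense.
Codon 6: GAU (Asp) → GGU (Gly) — missense.
Codon 8: GGG (Gly) → GGU (Gly) — synonymous.
Synonymous: 2 of 5.

2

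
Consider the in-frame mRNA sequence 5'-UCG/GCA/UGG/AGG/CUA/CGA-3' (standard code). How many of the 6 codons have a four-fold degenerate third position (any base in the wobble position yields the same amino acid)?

4

Codon 1 UCG (Ser): third position 4-fold.
Codon 2 GCA (Ala): third position 4-fold.
Codon 3 UGG (Trp): third position 1-fold.
Codon 4 AGG (Arg): third position 2-fold.
Codon 5 CUA (Leu): third position 4-fold.
Codon 6 CGA (Arg): third position 4-fold.
Four-fold degenerate third positions: 4.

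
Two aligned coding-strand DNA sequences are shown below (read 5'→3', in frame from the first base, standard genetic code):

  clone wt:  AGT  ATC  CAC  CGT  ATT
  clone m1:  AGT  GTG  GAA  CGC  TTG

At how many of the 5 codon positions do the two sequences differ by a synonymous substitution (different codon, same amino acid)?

Codon 1: AGT Ser / AGT Ser — identical.
Codon 2: ATC Ile / GTG Val — nonsynonymous.
Codon 3: CAC His / GAA Glu — nonsynonymous.
Codon 4: CGT Arg / CGC Arg — synonymous.
Codon 5: ATT Ile / TTG Leu — nonsynonymous.
Synonymous differences: 1.

1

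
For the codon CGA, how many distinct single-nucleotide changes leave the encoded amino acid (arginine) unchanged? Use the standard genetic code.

Position 1: AGA → 1 synonymous.
Position 2: none → 0 synonymous.
Position 3: CGT, CGC, CGG → 3 synonymous.
Total: 1 + 0 + 3 = 4.

4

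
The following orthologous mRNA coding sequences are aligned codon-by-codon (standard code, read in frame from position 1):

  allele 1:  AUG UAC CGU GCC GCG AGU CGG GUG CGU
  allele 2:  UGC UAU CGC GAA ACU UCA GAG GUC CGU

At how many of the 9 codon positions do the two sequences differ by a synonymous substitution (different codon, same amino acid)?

4

Codon 1: AUG Met / UGC Cys — nonsynonymous.
Codon 2: UAC Tyr / UAU Tyr — synonymous.
Codon 3: CGU Arg / CGC Arg — synonymous.
Codon 4: GCC Ala / GAA Glu — nonsynonymous.
Codon 5: GCG Ala / ACU Thr — nonsynonymous.
Codon 6: AGU Ser / UCA Ser — synonymous.
Codon 7: CGG Arg / GAG Glu — nonsynonymous.
Codon 8: GUG Val / GUC Val — synonymous.
Codon 9: CGU Arg / CGU Arg — identical.
Synonymous differences: 4.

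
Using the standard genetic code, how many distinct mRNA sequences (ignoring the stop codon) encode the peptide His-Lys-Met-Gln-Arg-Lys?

96

His: 2 codons.
Lys: 2 codons.
Met: 1 codon.
Gln: 2 codons.
Arg: 6 codons.
Lys: 2 codons.
2 × 2 × 1 × 2 × 6 × 2 = 96.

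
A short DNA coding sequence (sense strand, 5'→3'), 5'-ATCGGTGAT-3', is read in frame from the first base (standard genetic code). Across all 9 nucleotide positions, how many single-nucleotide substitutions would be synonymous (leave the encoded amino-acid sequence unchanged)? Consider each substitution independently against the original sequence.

Codon 1 (ATC, Ile): 2 synonymous substitutions.
Codon 2 (GGT, Gly): 3 synonymous substitutions.
Codon 3 (GAT, Asp): 1 synonymous substitution.
Total: 2 + 3 + 1 = 6.

6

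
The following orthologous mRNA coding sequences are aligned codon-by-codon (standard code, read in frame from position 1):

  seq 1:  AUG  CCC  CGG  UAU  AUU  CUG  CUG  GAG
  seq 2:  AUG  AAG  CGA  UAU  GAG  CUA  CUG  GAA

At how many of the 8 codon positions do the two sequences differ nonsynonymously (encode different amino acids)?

Codon 1: AUG Met / AUG Met — identical.
Codon 2: CCC Pro / AAG Lys — nonsynonymous.
Codon 3: CGG Arg / CGA Arg — synonymous.
Codon 4: UAU Tyr / UAU Tyr — identical.
Codon 5: AUU Ile / GAG Glu — nonsynonymous.
Codon 6: CUG Leu / CUA Leu — synonymous.
Codon 7: CUG Leu / CUG Leu — identical.
Codon 8: GAG Glu / GAA Glu — synonymous.
Nonsynonymous differences: 2.

2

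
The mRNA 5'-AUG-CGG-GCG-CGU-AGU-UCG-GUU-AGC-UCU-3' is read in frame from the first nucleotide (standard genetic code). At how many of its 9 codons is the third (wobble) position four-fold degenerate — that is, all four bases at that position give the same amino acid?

6

Codon 1 AUG (Met): third position 1-fold.
Codon 2 CGG (Arg): third position 4-fold.
Codon 3 GCG (Ala): third position 4-fold.
Codon 4 CGU (Arg): third position 4-fold.
Codon 5 AGU (Ser): third position 2-fold.
Codon 6 UCG (Ser): third position 4-fold.
Codon 7 GUU (Val): third position 4-fold.
Codon 8 AGC (Ser): third position 2-fold.
Codon 9 UCU (Ser): third position 4-fold.
Four-fold degenerate third positions: 6.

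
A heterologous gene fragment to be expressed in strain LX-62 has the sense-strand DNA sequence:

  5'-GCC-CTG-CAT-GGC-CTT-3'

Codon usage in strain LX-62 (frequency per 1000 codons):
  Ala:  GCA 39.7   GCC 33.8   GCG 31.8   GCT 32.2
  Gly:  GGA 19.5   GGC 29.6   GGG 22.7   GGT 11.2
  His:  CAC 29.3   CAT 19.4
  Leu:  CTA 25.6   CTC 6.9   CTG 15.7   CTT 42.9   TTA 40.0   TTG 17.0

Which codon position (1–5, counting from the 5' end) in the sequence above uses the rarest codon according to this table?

2

Codon 1 GCC (Ala): 33.8 per 1000.
Codon 2 CTG (Leu): 15.7 per 1000.
Codon 3 CAT (His): 19.4 per 1000.
Codon 4 GGC (Gly): 29.6 per 1000.
Codon 5 CTT (Leu): 42.9 per 1000.
Lowest frequency is 15.7 at codon 2.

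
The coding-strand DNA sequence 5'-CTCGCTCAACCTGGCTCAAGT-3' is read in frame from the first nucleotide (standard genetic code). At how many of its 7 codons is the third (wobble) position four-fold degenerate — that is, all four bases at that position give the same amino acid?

5

Codon 1 CTC (Leu): third position 4-fold.
Codon 2 GCT (Ala): third position 4-fold.
Codon 3 CAA (Gln): third position 2-fold.
Codon 4 CCT (Pro): third position 4-fold.
Codon 5 GGC (Gly): third position 4-fold.
Codon 6 TCA (Ser): third position 4-fold.
Codon 7 AGT (Ser): third position 2-fold.
Four-fold degenerate third positions: 5.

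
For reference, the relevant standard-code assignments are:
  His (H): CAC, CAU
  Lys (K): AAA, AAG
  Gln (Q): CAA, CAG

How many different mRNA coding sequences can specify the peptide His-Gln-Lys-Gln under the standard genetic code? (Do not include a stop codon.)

16

His: 2 codons.
Gln: 2 codons.
Lys: 2 codons.
Gln: 2 codons.
2 × 2 × 2 × 2 = 16.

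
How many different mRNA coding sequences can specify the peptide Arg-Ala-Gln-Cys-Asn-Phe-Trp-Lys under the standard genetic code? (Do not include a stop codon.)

Arg: 6 codons.
Ala: 4 codons.
Gln: 2 codons.
Cys: 2 codons.
Asn: 2 codons.
Phe: 2 codons.
Trp: 1 codon.
Lys: 2 codons.
6 × 4 × 2 × 2 × 2 × 2 × 1 × 2 = 768.

768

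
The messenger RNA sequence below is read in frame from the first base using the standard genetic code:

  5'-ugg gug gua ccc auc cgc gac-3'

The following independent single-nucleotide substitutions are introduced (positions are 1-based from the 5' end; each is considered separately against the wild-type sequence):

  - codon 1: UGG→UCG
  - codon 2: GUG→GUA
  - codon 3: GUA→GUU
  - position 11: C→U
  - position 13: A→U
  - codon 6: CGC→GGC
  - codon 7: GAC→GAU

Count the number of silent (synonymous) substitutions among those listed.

3

Codon 1: UGG (Trp) → UCG (Ser) — missense.
Codon 2: GUG (Val) → GUA (Val) — synonymous.
Codon 3: GUA (Val) → GUU (Val) — synonymous.
Codon 4: CCC (Pro) → CUC (Leu) — missense.
Codon 5: AUC (Ile) → UUC (Phe) — missense.
Codon 6: CGC (Arg) → GGC (Gly) — missense.
Codon 7: GAC (Asp) → GAU (Asp) — synonymous.
Synonymous: 3 of 7.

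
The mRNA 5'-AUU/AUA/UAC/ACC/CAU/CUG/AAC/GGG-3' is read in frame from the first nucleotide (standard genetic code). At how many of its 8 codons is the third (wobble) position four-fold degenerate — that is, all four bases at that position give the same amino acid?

Codon 1 AUU (Ile): third position 3-fold.
Codon 2 AUA (Ile): third position 3-fold.
Codon 3 UAC (Tyr): third position 2-fold.
Codon 4 ACC (Thr): third position 4-fold.
Codon 5 CAU (His): third position 2-fold.
Codon 6 CUG (Leu): third position 4-fold.
Codon 7 AAC (Asn): third position 2-fold.
Codon 8 GGG (Gly): third position 4-fold.
Four-fold degenerate third positions: 3.

3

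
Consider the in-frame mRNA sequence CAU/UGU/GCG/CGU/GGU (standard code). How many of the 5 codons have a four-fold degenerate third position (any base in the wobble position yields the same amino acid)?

3

Codon 1 CAU (His): third position 2-fold.
Codon 2 UGU (Cys): third position 2-fold.
Codon 3 GCG (Ala): third position 4-fold.
Codon 4 CGU (Arg): third position 4-fold.
Codon 5 GGU (Gly): third position 4-fold.
Four-fold degenerate third positions: 3.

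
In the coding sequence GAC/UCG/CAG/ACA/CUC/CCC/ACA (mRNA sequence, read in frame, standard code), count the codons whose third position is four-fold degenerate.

5

Codon 1 GAC (Asp): third position 2-fold.
Codon 2 UCG (Ser): third position 4-fold.
Codon 3 CAG (Gln): third position 2-fold.
Codon 4 ACA (Thr): third position 4-fold.
Codon 5 CUC (Leu): third position 4-fold.
Codon 6 CCC (Pro): third position 4-fold.
Codon 7 ACA (Thr): third position 4-fold.
Four-fold degenerate third positions: 5.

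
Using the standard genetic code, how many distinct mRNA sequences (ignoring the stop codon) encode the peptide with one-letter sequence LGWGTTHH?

6144

Leu: 6 codons.
Gly: 4 codons.
Trp: 1 codon.
Gly: 4 codons.
Thr: 4 codons.
Thr: 4 codons.
His: 2 codons.
His: 2 codons.
6 × 4 × 1 × 4 × 4 × 4 × 2 × 2 = 6144.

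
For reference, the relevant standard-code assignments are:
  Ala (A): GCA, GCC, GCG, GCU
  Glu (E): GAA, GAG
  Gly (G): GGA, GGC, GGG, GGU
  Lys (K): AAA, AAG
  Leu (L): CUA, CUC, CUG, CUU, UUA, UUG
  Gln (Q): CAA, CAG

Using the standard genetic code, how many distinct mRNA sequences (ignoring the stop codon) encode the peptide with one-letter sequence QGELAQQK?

Gln: 2 codons.
Gly: 4 codons.
Glu: 2 codons.
Leu: 6 codons.
Ala: 4 codons.
Gln: 2 codons.
Gln: 2 codons.
Lys: 2 codons.
2 × 4 × 2 × 6 × 4 × 2 × 2 × 2 = 3072.

3072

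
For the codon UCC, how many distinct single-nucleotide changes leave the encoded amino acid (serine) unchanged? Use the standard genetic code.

Position 1: none → 0 synonymous.
Position 2: none → 0 synonymous.
Position 3: UCU, UCA, UCG → 3 synonymous.
Total: 0 + 0 + 3 = 3.

3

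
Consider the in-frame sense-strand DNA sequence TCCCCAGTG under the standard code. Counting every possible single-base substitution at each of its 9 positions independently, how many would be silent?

9

Codon 1 (TCC, Ser): 3 synonymous substitutions.
Codon 2 (CCA, Pro): 3 synonymous substitutions.
Codon 3 (GTG, Val): 3 synonymous substitutions.
Total: 3 + 3 + 3 = 9.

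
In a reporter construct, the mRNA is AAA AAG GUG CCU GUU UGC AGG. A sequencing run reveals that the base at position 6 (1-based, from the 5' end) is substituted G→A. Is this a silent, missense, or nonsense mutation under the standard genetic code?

silent

Position 6 falls in codon 2: AAG → Lys.
After the substitution the codon is AAA → Lys.
Both encode Lys, so the change is synonymous.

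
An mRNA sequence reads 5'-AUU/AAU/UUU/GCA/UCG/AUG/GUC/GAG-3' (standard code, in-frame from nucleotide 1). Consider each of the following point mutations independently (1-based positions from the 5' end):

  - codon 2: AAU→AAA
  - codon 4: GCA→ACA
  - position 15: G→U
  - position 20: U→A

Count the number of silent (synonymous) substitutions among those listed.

Codon 2: AAU (Asn) → AAA (Lys) — missense.
Codon 4: GCA (Ala) → ACA (Thr) — missense.
Codon 5: UCG (Ser) → UCU (Ser) — synonymous.
Codon 7: GUC (Val) → GAC (Asp) — missense.
Synonymous: 1 of 4.

1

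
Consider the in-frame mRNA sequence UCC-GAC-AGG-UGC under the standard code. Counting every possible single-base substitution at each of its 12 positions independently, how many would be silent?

Codon 1 (UCC, Ser): 3 synonymous substitutions.
Codon 2 (GAC, Asp): 1 synonymous substitution.
Codon 3 (AGG, Arg): 2 synonymous substitutions.
Codon 4 (UGC, Cys): 1 synonymous substitution.
Total: 3 + 1 + 2 + 1 = 7.

7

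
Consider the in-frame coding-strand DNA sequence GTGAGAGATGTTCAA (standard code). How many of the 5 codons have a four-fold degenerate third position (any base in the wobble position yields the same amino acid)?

Codon 1 GTG (Val): third position 4-fold.
Codon 2 AGA (Arg): third position 2-fold.
Codon 3 GAT (Asp): third position 2-fold.
Codon 4 GTT (Val): third position 4-fold.
Codon 5 CAA (Gln): third position 2-fold.
Four-fold degenerate third positions: 2.

2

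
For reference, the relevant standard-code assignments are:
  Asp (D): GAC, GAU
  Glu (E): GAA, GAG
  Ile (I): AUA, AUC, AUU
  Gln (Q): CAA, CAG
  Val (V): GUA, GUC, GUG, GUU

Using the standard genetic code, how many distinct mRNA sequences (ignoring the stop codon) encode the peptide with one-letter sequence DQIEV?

96

Asp: 2 codons.
Gln: 2 codons.
Ile: 3 codons.
Glu: 2 codons.
Val: 4 codons.
2 × 2 × 3 × 2 × 4 = 96.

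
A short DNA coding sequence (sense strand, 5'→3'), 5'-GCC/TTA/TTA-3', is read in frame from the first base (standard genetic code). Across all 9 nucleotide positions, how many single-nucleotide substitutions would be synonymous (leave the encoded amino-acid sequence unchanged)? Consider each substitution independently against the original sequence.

Codon 1 (GCC, Ala): 3 synonymous substitutions.
Codon 2 (TTA, Leu): 2 synonymous substitutions.
Codon 3 (TTA, Leu): 2 synonymous substitutions.
Total: 3 + 2 + 2 = 7.

7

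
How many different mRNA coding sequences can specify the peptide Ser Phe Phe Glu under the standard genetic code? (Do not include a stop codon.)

Ser: 6 codons.
Phe: 2 codons.
Phe: 2 codons.
Glu: 2 codons.
6 × 2 × 2 × 2 = 48.

48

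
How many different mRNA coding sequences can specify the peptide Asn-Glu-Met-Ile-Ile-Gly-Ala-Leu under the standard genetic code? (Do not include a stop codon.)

Asn: 2 codons.
Glu: 2 codons.
Met: 1 codon.
Ile: 3 codons.
Ile: 3 codons.
Gly: 4 codons.
Ala: 4 codons.
Leu: 6 codons.
2 × 2 × 1 × 3 × 3 × 4 × 4 × 6 = 3456.

3456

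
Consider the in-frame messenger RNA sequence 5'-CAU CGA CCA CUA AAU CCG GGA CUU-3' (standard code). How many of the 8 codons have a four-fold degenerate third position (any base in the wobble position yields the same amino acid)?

6

Codon 1 CAU (His): third position 2-fold.
Codon 2 CGA (Arg): third position 4-fold.
Codon 3 CCA (Pro): third position 4-fold.
Codon 4 CUA (Leu): third position 4-fold.
Codon 5 AAU (Asn): third position 2-fold.
Codon 6 CCG (Pro): third position 4-fold.
Codon 7 GGA (Gly): third position 4-fold.
Codon 8 CUU (Leu): third position 4-fold.
Four-fold degenerate third positions: 6.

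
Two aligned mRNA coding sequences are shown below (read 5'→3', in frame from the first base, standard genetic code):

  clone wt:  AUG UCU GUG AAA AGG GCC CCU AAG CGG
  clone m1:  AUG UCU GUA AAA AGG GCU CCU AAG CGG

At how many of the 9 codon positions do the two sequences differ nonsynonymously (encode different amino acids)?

0

Codon 1: AUG Met / AUG Met — identical.
Codon 2: UCU Ser / UCU Ser — identical.
Codon 3: GUG Val / GUA Val — synonymous.
Codon 4: AAA Lys / AAA Lys — identical.
Codon 5: AGG Arg / AGG Arg — identical.
Codon 6: GCC Ala / GCU Ala — synonymous.
Codon 7: CCU Pro / CCU Pro — identical.
Codon 8: AAG Lys / AAG Lys — identical.
Codon 9: CGG Arg / CGG Arg — identical.
Nonsynonymous differences: 0.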